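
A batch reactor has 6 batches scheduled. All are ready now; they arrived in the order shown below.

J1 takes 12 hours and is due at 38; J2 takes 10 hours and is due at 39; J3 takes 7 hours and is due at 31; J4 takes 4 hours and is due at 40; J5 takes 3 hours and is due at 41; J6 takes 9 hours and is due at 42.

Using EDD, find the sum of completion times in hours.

EDD (increasing due date): J3 J1 J2 J4 J5 J6.
J3: 0→7
J1: 7→19
J2: 19→29
J4: 29→33
J5: 33→36
J6: 36→45
Sum = 7+19+29+33+36+45 = 169.

169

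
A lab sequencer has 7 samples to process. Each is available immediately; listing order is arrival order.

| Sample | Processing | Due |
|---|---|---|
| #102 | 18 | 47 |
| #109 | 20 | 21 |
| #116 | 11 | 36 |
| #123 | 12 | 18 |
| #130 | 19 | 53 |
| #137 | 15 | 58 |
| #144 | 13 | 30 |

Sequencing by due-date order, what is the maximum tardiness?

50

EDD (increasing due date): #123 #109 #144 #116 #102 #130 #137.
#123: 0→12, due 18, tardiness 0
#109: 12→32, due 21, tardiness 11
#144: 32→45, due 30, tardiness 15
#116: 45→56, due 36, tardiness 20
#102: 56→74, due 47, tardiness 27
#130: 74→93, due 53, tardiness 40
#137: 93→108, due 58, tardiness 50
Maximum = 50.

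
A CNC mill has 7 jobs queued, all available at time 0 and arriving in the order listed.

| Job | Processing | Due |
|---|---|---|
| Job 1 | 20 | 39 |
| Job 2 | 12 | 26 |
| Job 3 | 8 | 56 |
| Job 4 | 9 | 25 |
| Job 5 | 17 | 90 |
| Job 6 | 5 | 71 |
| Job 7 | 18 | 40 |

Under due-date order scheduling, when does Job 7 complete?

EDD (increasing due date): Job 4 Job 2 Job 1 Job 7 Job 3 Job 6 Job 5.
Job 4: 0→9
Job 2: 9→21
Job 1: 21→41
Job 7: 41→59

59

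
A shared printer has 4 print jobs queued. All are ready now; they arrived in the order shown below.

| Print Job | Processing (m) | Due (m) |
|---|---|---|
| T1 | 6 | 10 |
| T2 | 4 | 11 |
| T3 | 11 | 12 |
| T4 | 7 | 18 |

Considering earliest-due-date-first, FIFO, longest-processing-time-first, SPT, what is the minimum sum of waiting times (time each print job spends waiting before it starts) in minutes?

31

EDD (increasing due date): T1 T2 T3 T4.
T1: waits 0, runs 0→6
T2: waits 6, runs 6→10
T3: waits 10, runs 10→21
T4: waits 21, runs 21→28
Sum = 0+6+10+21 = 37.
FIFO (arrival order): T1 T2 T3 T4.
T1: waits 0, runs 0→6
T2: waits 6, runs 6→10
T3: waits 10, runs 10→21
T4: waits 21, runs 21→28
Sum = 0+6+10+21 = 37.
LPT (decreasing processing time): T3 T4 T1 T2.
T3: waits 0, runs 0→11
T4: waits 11, runs 11→18
T1: waits 18, runs 18→24
T2: waits 24, runs 24→28
Sum = 0+11+18+24 = 53.
SPT (increasing processing time): T2 T1 T4 T3.
T2: waits 0, runs 0→4
T1: waits 4, runs 4→10
T4: waits 10, runs 10→17
T3: waits 17, runs 17→28
Sum = 0+4+10+17 = 31.
EDD 37, FIFO 37, LPT 53, SPT 31 → minimum 31.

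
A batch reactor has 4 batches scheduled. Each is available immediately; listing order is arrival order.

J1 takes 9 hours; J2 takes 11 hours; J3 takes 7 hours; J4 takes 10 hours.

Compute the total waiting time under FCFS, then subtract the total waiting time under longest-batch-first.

FIFO (arrival order): J1 J2 J3 J4.
J1: waits 0, runs 0→9
J2: waits 9, runs 9→20
J3: waits 20, runs 20→27
J4: waits 27, runs 27→37
Sum = 0+9+20+27 = 56.
LPT (decreasing processing time): J2 J4 J1 J3.
J2: waits 0, runs 0→11
J4: waits 11, runs 11→21
J1: waits 21, runs 21→30
J3: waits 30, runs 30→37
Sum = 0+11+21+30 = 62.
Difference = 56 − 62 = -6.

-6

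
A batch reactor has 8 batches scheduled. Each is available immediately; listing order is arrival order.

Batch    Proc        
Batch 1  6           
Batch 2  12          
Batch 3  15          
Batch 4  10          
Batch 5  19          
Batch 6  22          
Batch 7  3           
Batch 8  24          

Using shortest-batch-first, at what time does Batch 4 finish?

19

SPT (increasing processing time): Batch 7 Batch 1 Batch 4 Batch 2 Batch 3 Batch 5 Batch 6 Batch 8.
Batch 7: 0→3
Batch 1: 3→9
Batch 4: 9→19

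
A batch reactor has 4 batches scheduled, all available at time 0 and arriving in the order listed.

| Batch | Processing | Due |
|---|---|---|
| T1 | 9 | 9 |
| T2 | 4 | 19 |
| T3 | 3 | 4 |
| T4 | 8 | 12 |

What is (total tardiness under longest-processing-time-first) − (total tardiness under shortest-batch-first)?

LPT (decreasing processing time): T1 T4 T2 T3.
T1: 0→9, due 9, tardiness 0
T4: 9→17, due 12, tardiness 5
T2: 17→21, due 19, tardiness 2
T3: 21→24, due 4, tardiness 20
Sum = 0+5+2+20 = 27.
SPT (increasing processing time): T3 T2 T4 T1.
T3: 0→3, due 4, tardiness 0
T2: 3→7, due 19, tardiness 0
T4: 7→15, due 12, tardiness 3
T1: 15→24, due 9, tardiness 15
Sum = 0+0+3+15 = 18.
Difference = 27 − 18 = 9.

9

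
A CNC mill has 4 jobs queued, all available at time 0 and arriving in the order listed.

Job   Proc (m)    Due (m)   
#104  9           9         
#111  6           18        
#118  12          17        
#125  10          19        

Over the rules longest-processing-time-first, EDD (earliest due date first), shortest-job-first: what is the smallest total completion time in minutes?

LPT (decreasing processing time): #118 #125 #104 #111.
#118: 0→12
#125: 12→22
#104: 22→31
#111: 31→37
Sum = 12+22+31+37 = 102.
EDD (increasing due date): #104 #118 #111 #125.
#104: 0→9
#118: 9→21
#111: 21→27
#125: 27→37
Sum = 9+21+27+37 = 94.
SPT (increasing processing time): #111 #104 #125 #118.
#111: 0→6
#104: 6→15
#125: 15→25
#118: 25→37
Sum = 6+15+25+37 = 83.
LPT 102, EDD 94, SPT 83 → minimum 83.

83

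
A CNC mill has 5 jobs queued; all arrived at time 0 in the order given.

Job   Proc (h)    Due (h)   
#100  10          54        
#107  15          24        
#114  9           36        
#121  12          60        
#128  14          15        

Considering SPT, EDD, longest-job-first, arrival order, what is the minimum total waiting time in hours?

104

SPT (increasing processing time): #114 #100 #121 #128 #107.
#114: waits 0, runs 0→9
#100: waits 9, runs 9→19
#121: waits 19, runs 19→31
#128: waits 31, runs 31→45
#107: waits 45, runs 45→60
Sum = 0+9+19+31+45 = 104.
EDD (increasing due date): #128 #107 #114 #100 #121.
#128: waits 0, runs 0→14
#107: waits 14, runs 14→29
#114: waits 29, runs 29→38
#100: waits 38, runs 38→48
#121: waits 48, runs 48→60
Sum = 0+14+29+38+48 = 129.
LPT (decreasing processing time): #107 #128 #121 #100 #114.
#107: waits 0, runs 0→15
#128: waits 15, runs 15→29
#121: waits 29, runs 29→41
#100: waits 41, runs 41→51
#114: waits 51, runs 51→60
Sum = 0+15+29+41+51 = 136.
FIFO (arrival order): #100 #107 #114 #121 #128.
#100: waits 0, runs 0→10
#107: waits 10, runs 10→25
#114: waits 25, runs 25→34
#121: waits 34, runs 34→46
#128: waits 46, runs 46→60
Sum = 0+10+25+34+46 = 115.
SPT 104, EDD 129, LPT 136, FIFO 115 → minimum 104.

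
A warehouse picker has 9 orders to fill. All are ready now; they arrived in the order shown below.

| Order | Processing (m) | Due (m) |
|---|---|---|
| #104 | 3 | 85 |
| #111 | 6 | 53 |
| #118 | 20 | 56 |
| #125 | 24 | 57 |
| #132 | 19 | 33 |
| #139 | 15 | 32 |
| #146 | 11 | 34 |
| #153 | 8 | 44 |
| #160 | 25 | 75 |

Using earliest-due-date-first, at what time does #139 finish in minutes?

EDD (increasing due date): #139 #132 #146 #153 #111 #118 #125 #160 #104.
#139: 0→15

15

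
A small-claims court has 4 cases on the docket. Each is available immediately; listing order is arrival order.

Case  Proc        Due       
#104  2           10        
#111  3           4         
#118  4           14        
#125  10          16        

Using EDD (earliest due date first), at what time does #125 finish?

19

EDD (increasing due date): #111 #104 #118 #125.
#111: 0→3
#104: 3→5
#118: 5→9
#125: 9→19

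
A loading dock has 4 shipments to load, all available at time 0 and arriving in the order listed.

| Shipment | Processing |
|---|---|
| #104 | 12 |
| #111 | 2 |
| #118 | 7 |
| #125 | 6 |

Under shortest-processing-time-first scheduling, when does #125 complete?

8

SPT (increasing processing time): #111 #125 #118 #104.
#111: 0→2
#125: 2→8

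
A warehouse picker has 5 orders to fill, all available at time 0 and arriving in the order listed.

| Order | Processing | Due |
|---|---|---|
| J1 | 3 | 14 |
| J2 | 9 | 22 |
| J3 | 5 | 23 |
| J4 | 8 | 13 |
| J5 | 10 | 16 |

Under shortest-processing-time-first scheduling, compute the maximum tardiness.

SPT (increasing processing time): J1 J3 J4 J2 J5.
J1: 0→3, due 14, tardiness 0
J3: 3→8, due 23, tardiness 0
J4: 8→16, due 13, tardiness 3
J2: 16→25, due 22, tardiness 3
J5: 25→35, due 16, tardiness 19
Maximum = 19.

19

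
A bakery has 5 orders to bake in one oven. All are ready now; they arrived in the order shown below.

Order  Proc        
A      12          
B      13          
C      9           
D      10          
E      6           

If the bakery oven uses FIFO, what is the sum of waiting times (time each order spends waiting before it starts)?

FIFO (arrival order): A B C D E.
A: waits 0, runs 0→12
B: waits 12, runs 12→25
C: waits 25, runs 25→34
D: waits 34, runs 34→44
E: waits 44, runs 44→50
Sum = 0+12+25+34+44 = 115.

115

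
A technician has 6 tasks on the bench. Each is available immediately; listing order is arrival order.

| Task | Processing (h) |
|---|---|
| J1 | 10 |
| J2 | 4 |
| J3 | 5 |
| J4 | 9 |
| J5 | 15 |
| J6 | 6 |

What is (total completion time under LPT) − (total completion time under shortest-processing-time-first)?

73

LPT (decreasing processing time): J5 J1 J4 J6 J3 J2.
J5: 0→15
J1: 15→25
J4: 25→34
J6: 34→40
J3: 40→45
J2: 45→49
Sum = 15+25+34+40+45+49 = 208.
SPT (increasing processing time): J2 J3 J6 J4 J1 J5.
J2: 0→4
J3: 4→9
J6: 9→15
J4: 15→24
J1: 24→34
J5: 34→49
Sum = 4+9+15+24+34+49 = 135.
Difference = 208 − 135 = 73.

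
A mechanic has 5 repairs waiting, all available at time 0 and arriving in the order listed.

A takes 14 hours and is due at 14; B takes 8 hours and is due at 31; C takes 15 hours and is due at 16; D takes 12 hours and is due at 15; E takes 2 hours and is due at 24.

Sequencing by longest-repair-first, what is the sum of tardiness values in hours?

86

LPT (decreasing processing time): C A D B E.
C: 0→15, due 16, tardiness 0
A: 15→29, due 14, tardiness 15
D: 29→41, due 15, tardiness 26
B: 41→49, due 31, tardiness 18
E: 49→51, due 24, tardiness 27
Sum = 0+15+26+18+27 = 86.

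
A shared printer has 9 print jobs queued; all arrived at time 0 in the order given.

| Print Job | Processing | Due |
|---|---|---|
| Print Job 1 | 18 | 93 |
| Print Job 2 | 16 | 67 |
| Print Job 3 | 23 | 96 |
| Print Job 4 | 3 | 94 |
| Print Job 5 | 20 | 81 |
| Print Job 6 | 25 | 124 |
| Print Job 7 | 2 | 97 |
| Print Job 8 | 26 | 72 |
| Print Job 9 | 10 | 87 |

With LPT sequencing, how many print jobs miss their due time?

6

LPT (decreasing processing time): Print Job 8 Print Job 6 Print Job 3 Print Job 5 Print Job 1 Print Job 2 Print Job 9 Print Job 4 Print Job 7.
Print Job 8: 0→26, due 72, tardiness 0
Print Job 6: 26→51, due 124, tardiness 0
Print Job 3: 51→74, due 96, tardiness 0
Print Job 5: 74→94, due 81, tardiness 13
Print Job 1: 94→112, due 93, tardiness 19
Print Job 2: 112→128, due 67, tardiness 61
Print Job 9: 128→138, due 87, tardiness 51
Print Job 4: 138→141, due 94, tardiness 47
Print Job 7: 141→143, due 97, tardiness 46
Late print jobs: 6.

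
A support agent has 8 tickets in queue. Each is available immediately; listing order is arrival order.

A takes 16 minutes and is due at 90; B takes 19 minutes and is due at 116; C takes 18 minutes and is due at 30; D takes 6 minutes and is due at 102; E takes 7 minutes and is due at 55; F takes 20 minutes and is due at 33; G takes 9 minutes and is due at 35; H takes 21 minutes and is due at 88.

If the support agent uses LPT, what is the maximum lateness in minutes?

68

LPT (decreasing processing time): H F B C A G E D.
H: 0→21, due 88, lateness -67
F: 21→41, due 33, lateness 8
B: 41→60, due 116, lateness -56
C: 60→78, due 30, lateness 48
A: 78→94, due 90, lateness 4
G: 94→103, due 35, lateness 68
E: 103→110, due 55, lateness 55
D: 110→116, due 102, lateness 14
Maximum = 68.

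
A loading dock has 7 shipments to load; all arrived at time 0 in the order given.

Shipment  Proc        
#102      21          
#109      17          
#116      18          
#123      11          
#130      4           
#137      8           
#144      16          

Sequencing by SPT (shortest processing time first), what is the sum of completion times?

303

SPT (increasing processing time): #130 #137 #123 #144 #109 #116 #102.
#130: 0→4
#137: 4→12
#123: 12→23
#144: 23→39
#109: 39→56
#116: 56→74
#102: 74→95
Sum = 4+12+23+39+56+74+95 = 303.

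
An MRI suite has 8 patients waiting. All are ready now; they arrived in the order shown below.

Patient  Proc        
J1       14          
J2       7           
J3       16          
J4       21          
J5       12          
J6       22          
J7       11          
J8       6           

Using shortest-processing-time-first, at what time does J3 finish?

SPT (increasing processing time): J8 J2 J7 J5 J1 J3 J4 J6.
J8: 0→6
J2: 6→13
J7: 13→24
J5: 24→36
J1: 36→50
J3: 50→66

66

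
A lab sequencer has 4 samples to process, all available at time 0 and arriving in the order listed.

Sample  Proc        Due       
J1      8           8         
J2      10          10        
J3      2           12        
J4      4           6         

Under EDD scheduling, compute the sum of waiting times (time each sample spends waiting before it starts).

38

EDD (increasing due date): J4 J1 J2 J3.
J4: waits 0, runs 0→4
J1: waits 4, runs 4→12
J2: waits 12, runs 12→22
J3: waits 22, runs 22→24
Sum = 0+4+12+22 = 38.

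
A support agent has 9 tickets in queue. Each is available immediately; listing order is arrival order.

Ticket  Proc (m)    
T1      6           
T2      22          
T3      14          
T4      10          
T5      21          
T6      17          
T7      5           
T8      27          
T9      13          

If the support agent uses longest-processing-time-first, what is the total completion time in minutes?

837

LPT (decreasing processing time): T8 T2 T5 T6 T3 T9 T4 T1 T7.
T8: 0→27
T2: 27→49
T5: 49→70
T6: 70→87
T3: 87→101
T9: 101→114
T4: 114→124
T1: 124→130
T7: 130→135
Sum = 27+49+70+87+101+114+124+130+135 = 837.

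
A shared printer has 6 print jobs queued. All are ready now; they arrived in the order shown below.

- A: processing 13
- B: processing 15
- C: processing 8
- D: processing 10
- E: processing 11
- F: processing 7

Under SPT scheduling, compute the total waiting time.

SPT (increasing processing time): F C D E A B.
F: waits 0, runs 0→7
C: waits 7, runs 7→15
D: waits 15, runs 15→25
E: waits 25, runs 25→36
A: waits 36, runs 36→49
B: waits 49, runs 49→64
Sum = 0+7+15+25+36+49 = 132.

132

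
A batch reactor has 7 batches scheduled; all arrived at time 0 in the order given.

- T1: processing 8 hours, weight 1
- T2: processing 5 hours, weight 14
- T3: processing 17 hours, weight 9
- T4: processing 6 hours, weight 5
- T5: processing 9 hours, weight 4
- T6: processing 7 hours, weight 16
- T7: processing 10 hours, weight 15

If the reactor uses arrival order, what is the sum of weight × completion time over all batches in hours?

FIFO (arrival order): T1 T2 T3 T4 T5 T6 T7.
T1: finishes 8, weight 1, w·C = 8
T2: finishes 13, weight 14, w·C = 182
T3: finishes 30, weight 9, w·C = 270
T4: finishes 36, weight 5, w·C = 180
T5: finishes 45, weight 4, w·C = 180
T6: finishes 52, weight 16, w·C = 832
T7: finishes 62, weight 15, w·C = 930
Sum = 8+182+270+180+180+832+930 = 2582.

2582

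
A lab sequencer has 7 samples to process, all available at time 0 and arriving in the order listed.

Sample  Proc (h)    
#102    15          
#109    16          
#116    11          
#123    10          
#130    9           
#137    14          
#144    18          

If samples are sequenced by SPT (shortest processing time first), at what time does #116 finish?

30

SPT (increasing processing time): #130 #123 #116 #137 #102 #109 #144.
#130: 0→9
#123: 9→19
#116: 19→30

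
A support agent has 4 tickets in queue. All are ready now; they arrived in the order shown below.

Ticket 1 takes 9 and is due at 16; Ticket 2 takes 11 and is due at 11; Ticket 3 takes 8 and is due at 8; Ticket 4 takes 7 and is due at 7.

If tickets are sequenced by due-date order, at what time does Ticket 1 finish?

35

EDD (increasing due date): Ticket 4 Ticket 3 Ticket 2 Ticket 1.
Ticket 4: 0→7
Ticket 3: 7→15
Ticket 2: 15→26
Ticket 1: 26→35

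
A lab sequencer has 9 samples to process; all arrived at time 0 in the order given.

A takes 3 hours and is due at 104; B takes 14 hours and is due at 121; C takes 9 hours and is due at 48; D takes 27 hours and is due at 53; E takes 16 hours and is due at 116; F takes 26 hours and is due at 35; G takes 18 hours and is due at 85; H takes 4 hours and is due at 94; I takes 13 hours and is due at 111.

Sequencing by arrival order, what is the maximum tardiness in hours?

FIFO (arrival order): A B C D E F G H I.
A: 0→3, due 104, tardiness 0
B: 3→17, due 121, tardiness 0
C: 17→26, due 48, tardiness 0
D: 26→53, due 53, tardiness 0
E: 53→69, due 116, tardiness 0
F: 69→95, due 35, tardiness 60
G: 95→113, due 85, tardiness 28
H: 113→117, due 94, tardiness 23
I: 117→130, due 111, tardiness 19
Maximum = 60.

60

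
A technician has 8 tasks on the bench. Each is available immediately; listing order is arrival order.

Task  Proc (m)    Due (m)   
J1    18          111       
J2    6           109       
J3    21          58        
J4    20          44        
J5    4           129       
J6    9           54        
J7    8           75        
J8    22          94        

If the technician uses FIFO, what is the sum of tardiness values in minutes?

70

FIFO (arrival order): J1 J2 J3 J4 J5 J6 J7 J8.
J1: 0→18, due 111, tardiness 0
J2: 18→24, due 109, tardiness 0
J3: 24→45, due 58, tardiness 0
J4: 45→65, due 44, tardiness 21
J5: 65→69, due 129, tardiness 0
J6: 69→78, due 54, tardiness 24
J7: 78→86, due 75, tardiness 11
J8: 86→108, due 94, tardiness 14
Sum = 0+0+0+21+0+24+11+14 = 70.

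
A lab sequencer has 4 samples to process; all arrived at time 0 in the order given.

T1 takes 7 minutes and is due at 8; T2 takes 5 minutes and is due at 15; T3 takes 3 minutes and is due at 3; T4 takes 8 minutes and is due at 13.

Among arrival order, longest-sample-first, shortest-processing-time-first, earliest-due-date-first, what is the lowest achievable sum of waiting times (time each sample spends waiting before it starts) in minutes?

26

FIFO (arrival order): T1 T2 T3 T4.
T1: waits 0, runs 0→7
T2: waits 7, runs 7→12
T3: waits 12, runs 12→15
T4: waits 15, runs 15→23
Sum = 0+7+12+15 = 34.
LPT (decreasing processing time): T4 T1 T2 T3.
T4: waits 0, runs 0→8
T1: waits 8, runs 8→15
T2: waits 15, runs 15→20
T3: waits 20, runs 20→23
Sum = 0+8+15+20 = 43.
SPT (increasing processing time): T3 T2 T1 T4.
T3: waits 0, runs 0→3
T2: waits 3, runs 3→8
T1: waits 8, runs 8→15
T4: waits 15, runs 15→23
Sum = 0+3+8+15 = 26.
EDD (increasing due date): T3 T1 T4 T2.
T3: waits 0, runs 0→3
T1: waits 3, runs 3→10
T4: waits 10, runs 10→18
T2: waits 18, runs 18→23
Sum = 0+3+10+18 = 31.
FIFO 34, LPT 43, SPT 26, EDD 31 → minimum 26.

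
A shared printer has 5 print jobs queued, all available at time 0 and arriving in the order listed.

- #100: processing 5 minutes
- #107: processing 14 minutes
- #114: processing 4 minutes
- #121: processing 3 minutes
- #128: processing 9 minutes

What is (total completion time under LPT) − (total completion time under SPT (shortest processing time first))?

LPT (decreasing processing time): #107 #128 #100 #114 #121.
#107: 0→14
#128: 14→23
#100: 23→28
#114: 28→32
#121: 32→35
Sum = 14+23+28+32+35 = 132.
SPT (increasing processing time): #121 #114 #100 #128 #107.
#121: 0→3
#114: 3→7
#100: 7→12
#128: 12→21
#107: 21→35
Sum = 3+7+12+21+35 = 78.
Difference = 132 − 78 = 54.

54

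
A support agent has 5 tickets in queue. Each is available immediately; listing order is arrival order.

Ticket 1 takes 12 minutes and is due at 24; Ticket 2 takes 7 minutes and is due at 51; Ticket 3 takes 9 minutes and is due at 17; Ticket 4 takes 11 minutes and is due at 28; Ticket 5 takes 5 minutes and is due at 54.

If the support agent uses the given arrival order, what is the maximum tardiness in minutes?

11

FIFO (arrival order): Ticket 1 Ticket 2 Ticket 3 Ticket 4 Ticket 5.
Ticket 1: 0→12, due 24, tardiness 0
Ticket 2: 12→19, due 51, tardiness 0
Ticket 3: 19→28, due 17, tardiness 11
Ticket 4: 28→39, due 28, tardiness 11
Ticket 5: 39→44, due 54, tardiness 0
Maximum = 11.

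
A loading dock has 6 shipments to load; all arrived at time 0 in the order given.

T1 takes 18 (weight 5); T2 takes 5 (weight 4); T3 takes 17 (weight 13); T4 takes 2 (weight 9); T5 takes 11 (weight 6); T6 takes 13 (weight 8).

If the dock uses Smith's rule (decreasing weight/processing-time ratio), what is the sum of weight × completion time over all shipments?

WSPT (decreasing weight/processing-time ratio): T4 T2 T3 T6 T5 T1.
T4: finishes 2, weight 9, w·C = 18
T2: finishes 7, weight 4, w·C = 28
T3: finishes 24, weight 13, w·C = 312
T6: finishes 37, weight 8, w·C = 296
T5: finishes 48, weight 6, w·C = 288
T1: finishes 66, weight 5, w·C = 330
Sum = 18+28+312+296+288+330 = 1272.

1272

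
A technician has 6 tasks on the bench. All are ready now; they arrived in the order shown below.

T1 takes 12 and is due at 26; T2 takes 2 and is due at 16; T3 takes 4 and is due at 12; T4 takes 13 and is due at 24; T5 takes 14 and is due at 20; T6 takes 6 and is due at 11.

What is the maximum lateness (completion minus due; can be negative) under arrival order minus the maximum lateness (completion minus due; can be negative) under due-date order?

15

FIFO (arrival order): T1 T2 T3 T4 T5 T6.
T1: 0→12, due 26, lateness -14
T2: 12→14, due 16, lateness -2
T3: 14→18, due 12, lateness 6
T4: 18→31, due 24, lateness 7
T5: 31→45, due 20, lateness 25
T6: 45→51, due 11, lateness 40
Maximum = 40.
EDD (increasing due date): T6 T3 T2 T5 T4 T1.
T6: 0→6, due 11, lateness -5
T3: 6→10, due 12, lateness -2
T2: 10→12, due 16, lateness -4
T5: 12→26, due 20, lateness 6
T4: 26→39, due 24, lateness 15
T1: 39→51, due 26, lateness 25
Maximum = 25.
Difference = 40 − 25 = 15.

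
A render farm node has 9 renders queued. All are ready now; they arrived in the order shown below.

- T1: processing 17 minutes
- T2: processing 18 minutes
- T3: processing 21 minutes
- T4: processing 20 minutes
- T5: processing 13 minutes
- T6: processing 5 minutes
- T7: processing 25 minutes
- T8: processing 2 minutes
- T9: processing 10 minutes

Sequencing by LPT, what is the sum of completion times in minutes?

820

LPT (decreasing processing time): T7 T3 T4 T2 T1 T5 T9 T6 T8.
T7: 0→25
T3: 25→46
T4: 46→66
T2: 66→84
T1: 84→101
T5: 101→114
T9: 114→124
T6: 124→129
T8: 129→131
Sum = 25+46+66+84+101+114+124+129+131 = 820.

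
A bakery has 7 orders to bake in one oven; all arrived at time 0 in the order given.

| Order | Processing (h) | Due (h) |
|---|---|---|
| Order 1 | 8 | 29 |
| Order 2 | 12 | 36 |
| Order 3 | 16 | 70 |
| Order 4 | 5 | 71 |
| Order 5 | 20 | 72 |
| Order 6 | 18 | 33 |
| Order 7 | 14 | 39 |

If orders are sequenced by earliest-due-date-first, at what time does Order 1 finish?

EDD (increasing due date): Order 1 Order 6 Order 2 Order 7 Order 3 Order 4 Order 5.
Order 1: 0→8

8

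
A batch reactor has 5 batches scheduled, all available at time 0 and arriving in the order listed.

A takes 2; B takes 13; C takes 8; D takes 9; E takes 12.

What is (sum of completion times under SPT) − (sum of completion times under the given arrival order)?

-10

SPT (increasing processing time): A C D E B.
A: 0→2
C: 2→10
D: 10→19
E: 19→31
B: 31→44
Sum = 2+10+19+31+44 = 106.
FIFO (arrival order): A B C D E.
A: 0→2
B: 2→15
C: 15→23
D: 23→32
E: 32→44
Sum = 2+15+23+32+44 = 116.
Difference = 106 − 116 = -10.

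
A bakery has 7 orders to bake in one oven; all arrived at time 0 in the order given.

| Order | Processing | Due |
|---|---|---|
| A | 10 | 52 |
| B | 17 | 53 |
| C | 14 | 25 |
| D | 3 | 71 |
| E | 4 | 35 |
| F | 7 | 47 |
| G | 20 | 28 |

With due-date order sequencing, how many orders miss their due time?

EDD (increasing due date): C G E F A B D.
C: 0→14, due 25, tardiness 0
G: 14→34, due 28, tardiness 6
E: 34→38, due 35, tardiness 3
F: 38→45, due 47, tardiness 0
A: 45→55, due 52, tardiness 3
B: 55→72, due 53, tardiness 19
D: 72→75, due 71, tardiness 4
Late orders: 5.

5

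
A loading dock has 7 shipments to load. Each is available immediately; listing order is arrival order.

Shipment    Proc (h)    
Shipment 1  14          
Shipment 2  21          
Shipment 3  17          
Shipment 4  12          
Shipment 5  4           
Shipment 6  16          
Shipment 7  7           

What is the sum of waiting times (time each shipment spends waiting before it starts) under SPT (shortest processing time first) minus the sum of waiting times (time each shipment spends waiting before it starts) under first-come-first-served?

SPT (increasing processing time): Shipment 5 Shipment 7 Shipment 4 Shipment 1 Shipment 6 Shipment 3 Shipment 2.
Shipment 5: waits 0, runs 0→4
Shipment 7: waits 4, runs 4→11
Shipment 4: waits 11, runs 11→23
Shipment 1: waits 23, runs 23→37
Shipment 6: waits 37, runs 37→53
Shipment 3: waits 53, runs 53→70
Shipment 2: waits 70, runs 70→91
Sum = 0+4+11+23+37+53+70 = 198.
FIFO (arrival order): Shipment 1 Shipment 2 Shipment 3 Shipment 4 Shipment 5 Shipment 6 Shipment 7.
Shipment 1: waits 0, runs 0→14
Shipment 2: waits 14, runs 14→35
Shipment 3: waits 35, runs 35→52
Shipment 4: waits 52, runs 52→64
Shipment 5: waits 64, runs 64→68
Shipment 6: waits 68, runs 68→84
Shipment 7: waits 84, runs 84→91
Sum = 0+14+35+52+64+68+84 = 317.
Difference = 198 − 317 = -119.

-119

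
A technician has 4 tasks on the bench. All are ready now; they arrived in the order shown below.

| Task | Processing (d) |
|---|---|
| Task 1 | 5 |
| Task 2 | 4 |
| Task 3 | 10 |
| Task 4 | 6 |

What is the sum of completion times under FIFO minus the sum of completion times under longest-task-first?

FIFO (arrival order): Task 1 Task 2 Task 3 Task 4.
Task 1: 0→5
Task 2: 5→9
Task 3: 9→19
Task 4: 19→25
Sum = 5+9+19+25 = 58.
LPT (decreasing processing time): Task 3 Task 4 Task 1 Task 2.
Task 3: 0→10
Task 4: 10→16
Task 1: 16→21
Task 2: 21→25
Sum = 10+16+21+25 = 72.
Difference = 58 − 72 = -14.

-14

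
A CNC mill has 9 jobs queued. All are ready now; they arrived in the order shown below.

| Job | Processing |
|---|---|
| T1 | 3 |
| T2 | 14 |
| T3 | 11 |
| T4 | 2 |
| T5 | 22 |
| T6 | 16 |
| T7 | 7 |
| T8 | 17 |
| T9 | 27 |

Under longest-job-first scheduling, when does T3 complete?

107

LPT (decreasing processing time): T9 T5 T8 T6 T2 T3 T7 T1 T4.
T9: 0→27
T5: 27→49
T8: 49→66
T6: 66→82
T2: 82→96
T3: 96→107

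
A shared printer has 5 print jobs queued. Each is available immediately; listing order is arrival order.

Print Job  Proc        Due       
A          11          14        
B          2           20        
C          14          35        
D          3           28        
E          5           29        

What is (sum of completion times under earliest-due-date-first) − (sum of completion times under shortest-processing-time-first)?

23

EDD (increasing due date): A B D E C.
A: 0→11
B: 11→13
D: 13→16
E: 16→21
C: 21→35
Sum = 11+13+16+21+35 = 96.
SPT (increasing processing time): B D E A C.
B: 0→2
D: 2→5
E: 5→10
A: 10→21
C: 21→35
Sum = 2+5+10+21+35 = 73.
Difference = 96 − 73 = 23.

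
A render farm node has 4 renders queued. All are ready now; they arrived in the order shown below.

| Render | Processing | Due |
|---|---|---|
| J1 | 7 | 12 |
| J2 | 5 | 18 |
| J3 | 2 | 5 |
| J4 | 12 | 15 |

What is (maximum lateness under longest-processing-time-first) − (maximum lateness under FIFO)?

10

LPT (decreasing processing time): J4 J1 J2 J3.
J4: 0→12, due 15, lateness -3
J1: 12→19, due 12, lateness 7
J2: 19→24, due 18, lateness 6
J3: 24→26, due 5, lateness 21
Maximum = 21.
FIFO (arrival order): J1 J2 J3 J4.
J1: 0→7, due 12, lateness -5
J2: 7→12, due 18, lateness -6
J3: 12→14, due 5, lateness 9
J4: 14→26, due 15, lateness 11
Maximum = 11.
Difference = 21 − 11 = 10.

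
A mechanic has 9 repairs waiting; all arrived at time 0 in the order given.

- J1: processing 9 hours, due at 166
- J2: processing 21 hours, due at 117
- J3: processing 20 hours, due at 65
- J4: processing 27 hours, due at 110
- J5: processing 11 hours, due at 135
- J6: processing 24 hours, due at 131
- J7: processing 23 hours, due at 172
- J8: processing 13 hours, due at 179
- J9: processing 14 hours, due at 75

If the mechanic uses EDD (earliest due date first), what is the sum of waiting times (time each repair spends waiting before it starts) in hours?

695

EDD (increasing due date): J3 J9 J4 J2 J6 J5 J1 J7 J8.
J3: waits 0, runs 0→20
J9: waits 20, runs 20→34
J4: waits 34, runs 34→61
J2: waits 61, runs 61→82
J6: waits 82, runs 82→106
J5: waits 106, runs 106→117
J1: waits 117, runs 117→126
J7: waits 126, runs 126→149
J8: waits 149, runs 149→162
Sum = 0+20+34+61+82+106+117+126+149 = 695.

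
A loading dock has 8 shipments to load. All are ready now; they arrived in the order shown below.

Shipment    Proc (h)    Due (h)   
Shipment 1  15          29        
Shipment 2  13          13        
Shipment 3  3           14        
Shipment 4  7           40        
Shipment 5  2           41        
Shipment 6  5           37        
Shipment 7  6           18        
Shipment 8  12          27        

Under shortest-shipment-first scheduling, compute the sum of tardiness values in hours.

SPT (increasing processing time): Shipment 5 Shipment 3 Shipment 6 Shipment 7 Shipment 4 Shipment 8 Shipment 2 Shipment 1.
Shipment 5: 0→2, due 41, tardiness 0
Shipment 3: 2→5, due 14, tardiness 0
Shipment 6: 5→10, due 37, tardiness 0
Shipment 7: 10→16, due 18, tardiness 0
Shipment 4: 16→23, due 40, tardiness 0
Shipment 8: 23→35, due 27, tardiness 8
Shipment 2: 35→48, due 13, tardiness 35
Shipment 1: 48→63, due 29, tardiness 34
Sum = 0+0+0+0+0+8+35+34 = 77.

77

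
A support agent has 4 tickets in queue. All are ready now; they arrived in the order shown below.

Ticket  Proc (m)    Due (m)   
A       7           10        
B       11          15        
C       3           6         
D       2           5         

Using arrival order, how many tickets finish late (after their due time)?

FIFO (arrival order): A B C D.
A: 0→7, due 10, tardiness 0
B: 7→18, due 15, tardiness 3
C: 18→21, due 6, tardiness 15
D: 21→23, due 5, tardiness 18
Late tickets: 3.

3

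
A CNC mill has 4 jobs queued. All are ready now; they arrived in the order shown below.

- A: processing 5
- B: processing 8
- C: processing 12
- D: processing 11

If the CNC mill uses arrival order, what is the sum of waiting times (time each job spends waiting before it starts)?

FIFO (arrival order): A B C D.
A: waits 0, runs 0→5
B: waits 5, runs 5→13
C: waits 13, runs 13→25
D: waits 25, runs 25→36
Sum = 0+5+13+25 = 43.

43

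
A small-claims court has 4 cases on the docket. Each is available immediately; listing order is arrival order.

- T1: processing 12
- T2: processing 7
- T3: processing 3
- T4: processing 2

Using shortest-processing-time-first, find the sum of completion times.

SPT (increasing processing time): T4 T3 T2 T1.
T4: 0→2
T3: 2→5
T2: 5→12
T1: 12→24
Sum = 2+5+12+24 = 43.

43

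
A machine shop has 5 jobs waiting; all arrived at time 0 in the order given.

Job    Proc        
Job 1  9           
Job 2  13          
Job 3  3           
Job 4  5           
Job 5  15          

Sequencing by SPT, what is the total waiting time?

58

SPT (increasing processing time): Job 3 Job 4 Job 1 Job 2 Job 5.
Job 3: waits 0, runs 0→3
Job 4: waits 3, runs 3→8
Job 1: waits 8, runs 8→17
Job 2: waits 17, runs 17→30
Job 5: waits 30, runs 30→45
Sum = 0+3+8+17+30 = 58.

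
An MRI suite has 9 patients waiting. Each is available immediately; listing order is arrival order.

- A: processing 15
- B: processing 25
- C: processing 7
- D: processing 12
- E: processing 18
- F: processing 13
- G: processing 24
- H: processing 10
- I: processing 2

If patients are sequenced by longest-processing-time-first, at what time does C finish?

LPT (decreasing processing time): B G E A F D H C I.
B: 0→25
G: 25→49
E: 49→67
A: 67→82
F: 82→95
D: 95→107
H: 107→117
C: 117→124

124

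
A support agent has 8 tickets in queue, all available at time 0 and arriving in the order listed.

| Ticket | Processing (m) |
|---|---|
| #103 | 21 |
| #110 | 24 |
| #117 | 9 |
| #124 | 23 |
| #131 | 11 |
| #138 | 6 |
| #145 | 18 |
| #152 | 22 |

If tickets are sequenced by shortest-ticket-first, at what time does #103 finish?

65

SPT (increasing processing time): #138 #117 #131 #145 #103 #152 #124 #110.
#138: 0→6
#117: 6→15
#131: 15→26
#145: 26→44
#103: 44→65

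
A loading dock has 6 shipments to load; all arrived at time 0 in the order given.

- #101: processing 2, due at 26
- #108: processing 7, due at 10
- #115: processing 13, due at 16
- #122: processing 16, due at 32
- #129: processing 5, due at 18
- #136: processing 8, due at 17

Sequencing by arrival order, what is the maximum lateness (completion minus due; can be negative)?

FIFO (arrival order): #101 #108 #115 #122 #129 #136.
#101: 0→2, due 26, lateness -24
#108: 2→9, due 10, lateness -1
#115: 9→22, due 16, lateness 6
#122: 22→38, due 32, lateness 6
#129: 38→43, due 18, lateness 25
#136: 43→51, due 17, lateness 34
Maximum = 34.

34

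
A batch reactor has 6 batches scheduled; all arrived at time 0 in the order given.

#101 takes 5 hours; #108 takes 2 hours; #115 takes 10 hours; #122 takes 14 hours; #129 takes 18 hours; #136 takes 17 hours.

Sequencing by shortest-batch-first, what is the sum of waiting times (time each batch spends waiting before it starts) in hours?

105

SPT (increasing processing time): #108 #101 #115 #122 #136 #129.
#108: waits 0, runs 0→2
#101: waits 2, runs 2→7
#115: waits 7, runs 7→17
#122: waits 17, runs 17→31
#136: waits 31, runs 31→48
#129: waits 48, runs 48→66
Sum = 0+2+7+17+31+48 = 105.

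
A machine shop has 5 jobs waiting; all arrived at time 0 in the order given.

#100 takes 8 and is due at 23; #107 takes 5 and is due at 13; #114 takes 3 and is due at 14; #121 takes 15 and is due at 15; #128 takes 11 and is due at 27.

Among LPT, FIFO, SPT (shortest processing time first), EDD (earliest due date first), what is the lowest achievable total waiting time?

LPT (decreasing processing time): #121 #128 #100 #107 #114.
#121: waits 0, runs 0→15
#128: waits 15, runs 15→26
#100: waits 26, runs 26→34
#107: waits 34, runs 34→39
#114: waits 39, runs 39→42
Sum = 0+15+26+34+39 = 114.
FIFO (arrival order): #100 #107 #114 #121 #128.
#100: waits 0, runs 0→8
#107: waits 8, runs 8→13
#114: waits 13, runs 13→16
#121: waits 16, runs 16→31
#128: waits 31, runs 31→42
Sum = 0+8+13+16+31 = 68.
SPT (increasing processing time): #114 #107 #100 #128 #121.
#114: waits 0, runs 0→3
#107: waits 3, runs 3→8
#100: waits 8, runs 8→16
#128: waits 16, runs 16→27
#121: waits 27, runs 27→42
Sum = 0+3+8+16+27 = 54.
EDD (increasing due date): #107 #114 #121 #100 #128.
#107: waits 0, runs 0→5
#114: waits 5, runs 5→8
#121: waits 8, runs 8→23
#100: waits 23, runs 23→31
#128: waits 31, runs 31→42
Sum = 0+5+8+23+31 = 67.
LPT 114, FIFO 68, SPT 54, EDD 67 → minimum 54.

54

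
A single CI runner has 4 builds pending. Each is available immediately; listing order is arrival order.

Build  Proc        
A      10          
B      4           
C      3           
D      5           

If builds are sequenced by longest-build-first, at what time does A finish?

10

LPT (decreasing processing time): A D B C.
A: 0→10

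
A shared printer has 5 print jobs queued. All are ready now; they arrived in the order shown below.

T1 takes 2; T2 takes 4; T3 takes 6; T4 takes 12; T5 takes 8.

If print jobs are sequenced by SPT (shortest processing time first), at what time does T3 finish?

12

SPT (increasing processing time): T1 T2 T3 T5 T4.
T1: 0→2
T2: 2→6
T3: 6→12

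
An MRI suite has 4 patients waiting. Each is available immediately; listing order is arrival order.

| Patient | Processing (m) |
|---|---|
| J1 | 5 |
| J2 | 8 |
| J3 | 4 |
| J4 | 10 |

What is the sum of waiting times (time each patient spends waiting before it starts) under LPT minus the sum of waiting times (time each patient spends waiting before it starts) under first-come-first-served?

16

LPT (decreasing processing time): J4 J2 J1 J3.
J4: waits 0, runs 0→10
J2: waits 10, runs 10→18
J1: waits 18, runs 18→23
J3: waits 23, runs 23→27
Sum = 0+10+18+23 = 51.
FIFO (arrival order): J1 J2 J3 J4.
J1: waits 0, runs 0→5
J2: waits 5, runs 5→13
J3: waits 13, runs 13→17
J4: waits 17, runs 17→27
Sum = 0+5+13+17 = 35.
Difference = 51 − 35 = 16.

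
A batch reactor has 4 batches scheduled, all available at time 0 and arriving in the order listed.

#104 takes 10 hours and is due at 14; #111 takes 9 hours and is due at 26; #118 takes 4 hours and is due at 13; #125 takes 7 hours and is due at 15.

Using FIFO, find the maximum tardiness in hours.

15

FIFO (arrival order): #104 #111 #118 #125.
#104: 0→10, due 14, tardiness 0
#111: 10→19, due 26, tardiness 0
#118: 19→23, due 13, tardiness 10
#125: 23→30, due 15, tardiness 15
Maximum = 15.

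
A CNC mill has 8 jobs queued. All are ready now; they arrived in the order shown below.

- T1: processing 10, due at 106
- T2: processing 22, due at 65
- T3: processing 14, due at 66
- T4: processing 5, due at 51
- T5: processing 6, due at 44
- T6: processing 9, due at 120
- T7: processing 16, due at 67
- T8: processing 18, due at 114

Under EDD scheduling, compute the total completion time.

EDD (increasing due date): T5 T4 T2 T3 T7 T1 T8 T6.
T5: 0→6
T4: 6→11
T2: 11→33
T3: 33→47
T7: 47→63
T1: 63→73
T8: 73→91
T6: 91→100
Sum = 6+11+33+47+63+73+91+100 = 424.

424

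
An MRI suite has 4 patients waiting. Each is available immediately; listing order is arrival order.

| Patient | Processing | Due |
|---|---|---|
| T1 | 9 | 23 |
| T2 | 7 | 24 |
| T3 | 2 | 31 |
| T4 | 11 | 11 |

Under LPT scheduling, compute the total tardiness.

3

LPT (decreasing processing time): T4 T1 T2 T3.
T4: 0→11, due 11, tardiness 0
T1: 11→20, due 23, tardiness 0
T2: 20→27, due 24, tardiness 3
T3: 27→29, due 31, tardiness 0
Sum = 0+0+3+0 = 3.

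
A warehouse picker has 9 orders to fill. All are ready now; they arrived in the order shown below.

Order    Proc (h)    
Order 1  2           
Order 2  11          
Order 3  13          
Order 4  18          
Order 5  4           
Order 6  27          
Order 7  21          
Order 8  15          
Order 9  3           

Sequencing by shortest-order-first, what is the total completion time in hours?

SPT (increasing processing time): Order 1 Order 9 Order 5 Order 2 Order 3 Order 8 Order 4 Order 7 Order 6.
Order 1: 0→2
Order 9: 2→5
Order 5: 5→9
Order 2: 9→20
Order 3: 20→33
Order 8: 33→48
Order 4: 48→66
Order 7: 66→87
Order 6: 87→114
Sum = 2+5+9+20+33+48+66+87+114 = 384.

384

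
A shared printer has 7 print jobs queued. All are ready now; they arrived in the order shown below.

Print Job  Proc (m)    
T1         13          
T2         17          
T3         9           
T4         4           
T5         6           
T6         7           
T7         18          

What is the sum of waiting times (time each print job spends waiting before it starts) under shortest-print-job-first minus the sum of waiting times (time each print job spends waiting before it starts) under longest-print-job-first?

-140

SPT (increasing processing time): T4 T5 T6 T3 T1 T2 T7.
T4: waits 0, runs 0→4
T5: waits 4, runs 4→10
T6: waits 10, runs 10→17
T3: waits 17, runs 17→26
T1: waits 26, runs 26→39
T2: waits 39, runs 39→56
T7: waits 56, runs 56→74
Sum = 0+4+10+17+26+39+56 = 152.
LPT (decreasing processing time): T7 T2 T1 T3 T6 T5 T4.
T7: waits 0, runs 0→18
T2: waits 18, runs 18→35
T1: waits 35, runs 35→48
T3: waits 48, runs 48→57
T6: waits 57, runs 57→64
T5: waits 64, runs 64→70
T4: waits 70, runs 70→74
Sum = 0+18+35+48+57+64+70 = 292.
Difference = 152 − 292 = -140.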